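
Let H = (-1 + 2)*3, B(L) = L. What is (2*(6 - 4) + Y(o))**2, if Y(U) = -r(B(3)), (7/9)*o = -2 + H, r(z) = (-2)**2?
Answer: 0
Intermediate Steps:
H = 3 (H = 1*3 = 3)
r(z) = 4
o = 9/7 (o = 9*(-2 + 3)/7 = (9/7)*1 = 9/7 ≈ 1.2857)
Y(U) = -4 (Y(U) = -1*4 = -4)
(2*(6 - 4) + Y(o))**2 = (2*(6 - 4) - 4)**2 = (2*2 - 4)**2 = (4 - 4)**2 = 0**2 = 0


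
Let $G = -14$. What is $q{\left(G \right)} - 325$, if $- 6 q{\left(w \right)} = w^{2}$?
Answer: $- \frac{1073}{3} \approx -357.67$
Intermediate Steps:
$q{\left(w \right)} = - \frac{w^{2}}{6}$
$q{\left(G \right)} - 325 = - \frac{\left(-14\right)^{2}}{6} - 325 = \left(- \frac{1}{6}\right) 196 - 325 = - \frac{98}{3} - 325 = - \frac{1073}{3}$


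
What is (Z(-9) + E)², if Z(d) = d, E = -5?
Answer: 196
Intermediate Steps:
(Z(-9) + E)² = (-9 - 5)² = (-14)² = 196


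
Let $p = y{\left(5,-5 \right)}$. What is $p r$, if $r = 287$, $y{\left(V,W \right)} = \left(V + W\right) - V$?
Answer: $-1435$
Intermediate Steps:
$y{\left(V,W \right)} = W$
$p = -5$
$p r = \left(-5\right) 287 = -1435$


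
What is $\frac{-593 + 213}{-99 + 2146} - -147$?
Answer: $\frac{300529}{2047} \approx 146.81$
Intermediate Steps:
$\frac{-593 + 213}{-99 + 2146} - -147 = - \frac{380}{2047} + 147 = \frac{300529}{2047}$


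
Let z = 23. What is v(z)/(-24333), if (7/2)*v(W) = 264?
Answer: -176/56777 ≈ -0.0030998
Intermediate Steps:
v(W) = 528/7 (v(W) = (2/7)*264 = 528/7)
v(z)/(-24333) = (528/7)/(-24333) = (528/7)*(-1/24333) = -176/56777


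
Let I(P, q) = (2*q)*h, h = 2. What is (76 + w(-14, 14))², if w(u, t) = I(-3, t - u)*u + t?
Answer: 2184484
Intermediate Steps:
I(P, q) = 4*q (I(P, q) = (2*q)*2 = 4*q)
w(u, t) = t + u*(-4*u + 4*t) (w(u, t) = (4*(t - u))*u + t = (-4*u + 4*t)*u + t = u*(-4*u + 4*t) + t = t + u*(-4*u + 4*t))
(76 + w(-14, 14))² = (76 + (14 + 4*(-14)*(14 - 1*(-14))))² = (76 + (14 + 4*(-14)*(14 + 14)))² = (76 + (14 + 4*(-14)*28))² = (76 + (14 - 1568))² = (76 - 1554)² = (-1478)² = 2184484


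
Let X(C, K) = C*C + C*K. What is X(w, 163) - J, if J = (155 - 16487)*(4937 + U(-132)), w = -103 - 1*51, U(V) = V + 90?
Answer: 79943754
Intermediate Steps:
U(V) = 90 + V
w = -154 (w = -103 - 51 = -154)
X(C, K) = C² + C*K
J = -79945140 (J = (155 - 16487)*(4937 + (90 - 132)) = -16332*(4937 - 42) = -16332*4895 = -79945140)
X(w, 163) - J = -154*(-154 + 163) - 1*(-79945140) = -154*9 + 79945140 = -1386 + 79945140 = 79943754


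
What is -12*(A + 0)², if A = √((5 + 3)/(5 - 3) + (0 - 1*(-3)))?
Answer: -84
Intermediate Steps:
A = √7 (A = √(8/2 + (0 + 3)) = √(8*(½) + 3) = √(4 + 3) = √7 ≈ 2.6458)
-12*(A + 0)² = -12*(√7 + 0)² = -12*(√7)² = -12*7 = -84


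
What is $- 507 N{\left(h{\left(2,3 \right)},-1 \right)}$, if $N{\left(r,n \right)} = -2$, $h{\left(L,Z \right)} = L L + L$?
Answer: $1014$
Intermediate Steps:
$h{\left(L,Z \right)} = L + L^{2}$ ($h{\left(L,Z \right)} = L^{2} + L = L + L^{2}$)
$- 507 N{\left(h{\left(2,3 \right)},-1 \right)} = \left(-507\right) \left(-2\right) = 1014$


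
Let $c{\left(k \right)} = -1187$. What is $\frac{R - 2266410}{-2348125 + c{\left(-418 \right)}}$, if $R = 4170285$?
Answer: $- \frac{634625}{783104} \approx -0.8104$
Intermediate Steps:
$\frac{R - 2266410}{-2348125 + c{\left(-418 \right)}} = \frac{4170285 - 2266410}{-2348125 - 1187} = \frac{1903875}{-2349312} = 1903875 \left(- \frac{1}{2349312}\right) = - \frac{634625}{783104}$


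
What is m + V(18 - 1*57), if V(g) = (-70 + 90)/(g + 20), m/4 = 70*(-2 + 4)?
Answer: 10620/19 ≈ 558.95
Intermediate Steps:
m = 560 (m = 4*(70*(-2 + 4)) = 4*(70*2) = 4*140 = 560)
V(g) = 20/(20 + g)
m + V(18 - 1*57) = 560 + 20/(20 + (18 - 1*57)) = 560 + 20/(20 + (18 - 57)) = 560 + 20/(20 - 39) = 560 + 20/(-19) = 560 + 20*(-1/19) = 560 - 20/19 = 10620/19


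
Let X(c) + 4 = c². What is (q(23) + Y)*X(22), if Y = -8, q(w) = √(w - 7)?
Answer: -1920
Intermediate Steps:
q(w) = √(-7 + w)
X(c) = -4 + c²
(q(23) + Y)*X(22) = (√(-7 + 23) - 8)*(-4 + 22²) = (√16 - 8)*(-4 + 484) = (4 - 8)*480 = -4*480 = -1920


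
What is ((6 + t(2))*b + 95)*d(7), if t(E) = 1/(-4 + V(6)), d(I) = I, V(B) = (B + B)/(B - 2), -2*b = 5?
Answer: 1155/2 ≈ 577.50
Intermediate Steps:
b = -5/2 (b = -½*5 = -5/2 ≈ -2.5000)
V(B) = 2*B/(-2 + B) (V(B) = (2*B)/(-2 + B) = 2*B/(-2 + B))
t(E) = -1 (t(E) = 1/(-4 + 2*6/(-2 + 6)) = 1/(-4 + 2*6/4) = 1/(-4 + 2*6*(¼)) = 1/(-4 + 3) = 1/(-1) = -1)
((6 + t(2))*b + 95)*d(7) = ((6 - 1)*(-5/2) + 95)*7 = (5*(-5/2) + 95)*7 = (-25/2 + 95)*7 = (165/2)*7 = 1155/2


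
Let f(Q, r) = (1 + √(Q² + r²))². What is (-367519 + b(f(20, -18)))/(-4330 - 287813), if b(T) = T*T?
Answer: -161002/292143 - 5800*√181/292143 ≈ -0.81821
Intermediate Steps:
b(T) = T²
(-367519 + b(f(20, -18)))/(-4330 - 287813) = (-367519 + ((1 + √(20² + (-18)²))²)²)/(-4330 - 287813) = (-367519 + ((1 + √(400 + 324))²)²)/(-292143) = (-367519 + ((1 + √724)²)²)*(-1/292143) = (-367519 + ((1 + 2*√181)²)²)*(-1/292143) = (-367519 + (1 + 2*√181)⁴)*(-1/292143) = 367519/292143 - (1 + 2*√181)⁴/292143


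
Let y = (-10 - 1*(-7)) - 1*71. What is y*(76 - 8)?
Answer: -5032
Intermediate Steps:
y = -74 (y = (-10 + 7) - 71 = -3 - 71 = -74)
y*(76 - 8) = -74*(76 - 8) = -74*68 = -5032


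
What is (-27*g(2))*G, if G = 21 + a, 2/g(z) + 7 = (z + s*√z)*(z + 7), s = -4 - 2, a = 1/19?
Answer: 237600/108509 + 1166400*√2/108509 ≈ 17.392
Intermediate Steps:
a = 1/19 ≈ 0.052632
s = -6
g(z) = 2/(-7 + (7 + z)*(z - 6*√z)) (g(z) = 2/(-7 + (z - 6*√z)*(z + 7)) = 2/(-7 + (z - 6*√z)*(7 + z)) = 2/(-7 + (7 + z)*(z - 6*√z)))
G = 400/19 (G = 21 + 1/19 = 400/19 ≈ 21.053)
(-27*g(2))*G = -54/(-7 + 2² - 42*√2 - 12*√2 + 7*2)*(400/19) = -54/(-7 + 4 - 42*√2 - 12*√2 + 14)*(400/19) = -54/(11 - 54*√2)*(400/19) = -21600/(19*(11 - 54*√2))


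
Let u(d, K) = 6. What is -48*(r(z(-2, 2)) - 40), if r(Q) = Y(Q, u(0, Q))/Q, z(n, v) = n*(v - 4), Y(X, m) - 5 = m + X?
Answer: 1740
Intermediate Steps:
Y(X, m) = 5 + X + m (Y(X, m) = 5 + (m + X) = 5 + (X + m) = 5 + X + m)
z(n, v) = n*(-4 + v)
r(Q) = (11 + Q)/Q (r(Q) = (5 + Q + 6)/Q = (11 + Q)/Q)
-48*(r(z(-2, 2)) - 40) = -48*((11 - 2*(-4 + 2))/((-2*(-4 + 2))) - 40) = -48*((11 - 2*(-2))/((-2*(-2))) - 40) = -48*((11 + 4)/4 - 40) = -48*((1/4)*15 - 40) = -48*(15/4 - 40) = -48*(-145/4) = 1740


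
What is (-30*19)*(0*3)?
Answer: 0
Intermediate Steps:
(-30*19)*(0*3) = -570*0 = 0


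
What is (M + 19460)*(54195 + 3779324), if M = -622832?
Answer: -2313038026068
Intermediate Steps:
(M + 19460)*(54195 + 3779324) = (-622832 + 19460)*(54195 + 3779324) = -603372*3833519 = -2313038026068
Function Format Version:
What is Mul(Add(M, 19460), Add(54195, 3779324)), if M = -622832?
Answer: -2313038026068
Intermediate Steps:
Mul(Add(M, 19460), Add(54195, 3779324)) = Mul(Add(-622832, 19460), Add(54195, 3779324)) = Mul(-603372, 3833519) = -2313038026068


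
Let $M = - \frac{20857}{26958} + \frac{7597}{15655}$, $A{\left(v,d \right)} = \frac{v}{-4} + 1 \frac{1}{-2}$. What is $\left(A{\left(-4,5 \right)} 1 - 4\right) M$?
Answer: $\frac{852014863}{844054980} \approx 1.0094$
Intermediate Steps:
$A{\left(v,d \right)} = - \frac{1}{2} - \frac{v}{4}$ ($A{\left(v,d \right)} = v \left(- \frac{1}{4}\right) + 1 \left(- \frac{1}{2}\right) = - \frac{v}{4} - \frac{1}{2} = - \frac{1}{2} - \frac{v}{4}$)
$M = - \frac{121716409}{422027490}$ ($M = \left(-20857\right) \frac{1}{26958} + 7597 \cdot \frac{1}{15655} = - \frac{20857}{26958} + \frac{7597}{15655} = - \frac{121716409}{422027490} \approx -0.28841$)
$\left(A{\left(-4,5 \right)} 1 - 4\right) M = \left(\left(- \frac{1}{2} - -1\right) 1 - 4\right) \left(- \frac{121716409}{422027490}\right) = \left(\left(- \frac{1}{2} + 1\right) 1 - 4\right) \left(- \frac{121716409}{422027490}\right) = \left(\frac{1}{2} \cdot 1 - 4\right) \left(- \frac{121716409}{422027490}\right) = \left(\frac{1}{2} - 4\right) \left(- \frac{121716409}{422027490}\right) = \left(- \frac{7}{2}\right) \left(- \frac{121716409}{422027490}\right) = \frac{852014863}{844054980}$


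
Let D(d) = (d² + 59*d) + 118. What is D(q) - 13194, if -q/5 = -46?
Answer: 53394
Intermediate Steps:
q = 230 (q = -5*(-46) = 230)
D(d) = 118 + d² + 59*d
D(q) - 13194 = (118 + 230² + 59*230) - 13194 = (118 + 52900 + 13570) - 13194 = 66588 - 13194 = 53394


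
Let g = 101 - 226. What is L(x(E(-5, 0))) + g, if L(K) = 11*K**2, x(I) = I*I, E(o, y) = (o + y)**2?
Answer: 4296750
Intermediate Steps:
g = -125
x(I) = I**2
L(x(E(-5, 0))) + g = 11*(((-5 + 0)**2)**2)**2 - 125 = 11*(((-5)**2)**2)**2 - 125 = 11*(25**2)**2 - 125 = 11*625**2 - 125 = 11*390625 - 125 = 4296875 - 125 = 4296750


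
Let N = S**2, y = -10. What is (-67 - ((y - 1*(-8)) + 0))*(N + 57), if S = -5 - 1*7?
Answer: -13065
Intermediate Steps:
S = -12 (S = -5 - 7 = -12)
N = 144 (N = (-12)**2 = 144)
(-67 - ((y - 1*(-8)) + 0))*(N + 57) = (-67 - ((-10 - 1*(-8)) + 0))*(144 + 57) = (-67 - ((-10 + 8) + 0))*201 = (-67 - (-2 + 0))*201 = (-67 - 1*(-2))*201 = (-67 + 2)*201 = -65*201 = -13065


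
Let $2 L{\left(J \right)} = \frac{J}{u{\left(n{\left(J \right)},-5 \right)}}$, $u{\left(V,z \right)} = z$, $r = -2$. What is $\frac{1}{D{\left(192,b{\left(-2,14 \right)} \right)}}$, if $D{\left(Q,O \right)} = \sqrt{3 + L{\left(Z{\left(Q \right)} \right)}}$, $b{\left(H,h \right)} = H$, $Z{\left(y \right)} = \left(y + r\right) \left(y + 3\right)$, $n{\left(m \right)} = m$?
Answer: $- \frac{i \sqrt{3702}}{3702} \approx - 0.016435 i$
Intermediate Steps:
$Z{\left(y \right)} = \left(-2 + y\right) \left(3 + y\right)$ ($Z{\left(y \right)} = \left(y - 2\right) \left(y + 3\right) = \left(-2 + y\right) \left(3 + y\right)$)
$L{\left(J \right)} = - \frac{J}{10}$ ($L{\left(J \right)} = \frac{J \frac{1}{-5}}{2} = \frac{J \left(- \frac{1}{5}\right)}{2} = \frac{\left(- \frac{1}{5}\right) J}{2} = - \frac{J}{10}$)
$D{\left(Q,O \right)} = \sqrt{\frac{18}{5} - \frac{Q}{10} - \frac{Q^{2}}{10}}$ ($D{\left(Q,O \right)} = \sqrt{3 - \frac{-6 + Q + Q^{2}}{10}} = \sqrt{3 - \left(- \frac{3}{5} + \frac{Q}{10} + \frac{Q^{2}}{10}\right)} = \sqrt{\frac{18}{5} - \frac{Q}{10} - \frac{Q^{2}}{10}}$)
$\frac{1}{D{\left(192,b{\left(-2,14 \right)} \right)}} = \frac{1}{\frac{1}{10} \sqrt{360 - 1920 - 10 \cdot 192^{2}}} = \frac{1}{\frac{1}{10} \sqrt{360 - 1920 - 368640}} = \frac{1}{\frac{1}{10} \sqrt{-370200}} = \frac{1}{\frac{1}{10} \cdot 10 i \sqrt{3702}} = \frac{1}{i \sqrt{3702}} = - \frac{i \sqrt{3702}}{3702}$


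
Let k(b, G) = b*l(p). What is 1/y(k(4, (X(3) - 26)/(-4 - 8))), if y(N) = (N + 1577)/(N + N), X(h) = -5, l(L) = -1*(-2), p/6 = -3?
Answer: 16/1585 ≈ 0.010095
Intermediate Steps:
p = -18 (p = 6*(-3) = -18)
l(L) = 2
k(b, G) = 2*b (k(b, G) = b*2 = 2*b)
y(N) = (1577 + N)/(2*N) (y(N) = (1577 + N)/((2*N)) = (1577 + N)*(1/(2*N)) = (1577 + N)/(2*N))
1/y(k(4, (X(3) - 26)/(-4 - 8))) = 1/((1577 + 2*4)/(2*((2*4)))) = 1/((½)*(1577 + 8)/8) = 1/((½)*(⅛)*1585) = 1/(1585/16) = 16/1585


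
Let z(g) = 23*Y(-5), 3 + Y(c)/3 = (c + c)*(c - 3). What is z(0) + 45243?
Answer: 50556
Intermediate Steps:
Y(c) = -9 + 6*c*(-3 + c) (Y(c) = -9 + 3*((c + c)*(c - 3)) = -9 + 3*((2*c)*(-3 + c)) = -9 + 3*(2*c*(-3 + c)) = -9 + 6*c*(-3 + c))
z(g) = 5313 (z(g) = 23*(-9 - 18*(-5) + 6*(-5)²) = 23*(-9 + 90 + 6*25) = 23*(-9 + 90 + 150) = 23*231 = 5313)
z(0) + 45243 = 5313 + 45243 = 50556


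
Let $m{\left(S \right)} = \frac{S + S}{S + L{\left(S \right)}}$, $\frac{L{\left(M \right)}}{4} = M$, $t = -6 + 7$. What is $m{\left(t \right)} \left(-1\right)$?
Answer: $- \frac{2}{5} \approx -0.4$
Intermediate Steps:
$t = 1$
$L{\left(M \right)} = 4 M$
$m{\left(S \right)} = \frac{2}{5}$ ($m{\left(S \right)} = \frac{S + S}{S + 4 S} = \frac{2 S}{5 S} = 2 S \frac{1}{5 S} = \frac{2}{5}$)
$m{\left(t \right)} \left(-1\right) = \frac{2}{5} \left(-1\right) = - \frac{2}{5}$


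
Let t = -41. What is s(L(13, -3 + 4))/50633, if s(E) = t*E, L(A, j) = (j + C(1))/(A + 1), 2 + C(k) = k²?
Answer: 0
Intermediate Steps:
C(k) = -2 + k²
L(A, j) = (-1 + j)/(1 + A) (L(A, j) = (j + (-2 + 1²))/(A + 1) = (j + (-2 + 1))/(1 + A) = (j - 1)/(1 + A) = (-1 + j)/(1 + A))
s(E) = -41*E
s(L(13, -3 + 4))/50633 = -41*(-1 + (-3 + 4))/(1 + 13)/50633 = -41*(-1 + 1)/14*(1/50633) = -41*0/14*(1/50633) = -41*0*(1/50633) = 0*(1/50633) = 0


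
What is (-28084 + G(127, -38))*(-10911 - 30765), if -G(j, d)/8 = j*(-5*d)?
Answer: 9215563824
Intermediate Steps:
G(j, d) = 40*d*j (G(j, d) = -8*j*(-5*d) = -(-40)*d*j = 40*d*j)
(-28084 + G(127, -38))*(-10911 - 30765) = (-28084 + 40*(-38)*127)*(-10911 - 30765) = (-28084 - 193040)*(-41676) = -221124*(-41676) = 9215563824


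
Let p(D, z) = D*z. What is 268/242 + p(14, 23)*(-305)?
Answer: -11883276/121 ≈ -98209.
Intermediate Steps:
268/242 + p(14, 23)*(-305) = 268/242 + (14*23)*(-305) = 268*(1/242) + 322*(-305) = 134/121 - 98210 = -11883276/121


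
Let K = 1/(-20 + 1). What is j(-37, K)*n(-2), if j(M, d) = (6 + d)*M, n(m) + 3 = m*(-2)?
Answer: -4181/19 ≈ -220.05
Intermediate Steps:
K = -1/19 (K = 1/(-19) = -1/19 ≈ -0.052632)
n(m) = -3 - 2*m (n(m) = -3 + m*(-2) = -3 - 2*m)
j(M, d) = M*(6 + d)
j(-37, K)*n(-2) = (-37*(6 - 1/19))*(-3 - 2*(-2)) = (-37*113/19)*(-3 + 4) = -4181/19*1 = -4181/19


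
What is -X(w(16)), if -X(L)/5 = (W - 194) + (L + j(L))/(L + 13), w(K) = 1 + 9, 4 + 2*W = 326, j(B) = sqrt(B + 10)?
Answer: -3745/23 + 10*sqrt(5)/23 ≈ -161.85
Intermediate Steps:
j(B) = sqrt(10 + B)
W = 161 (W = -2 + (1/2)*326 = -2 + 163 = 161)
w(K) = 10
X(L) = 165 - 5*(L + sqrt(10 + L))/(13 + L) (X(L) = -5*((161 - 194) + (L + sqrt(10 + L))/(L + 13)) = -5*(-33 + (L + sqrt(10 + L))/(13 + L)) = 165 - 5*(L + sqrt(10 + L))/(13 + L))
-X(w(16)) = -5*(429 - sqrt(10 + 10) + 32*10)/(13 + 10) = -5*(429 - sqrt(20) + 320)/23 = -5*(429 - 2*sqrt(5) + 320)/23 = -5*(749 - 2*sqrt(5))/23 = -(3745/23 - 10*sqrt(5)/23) = -3745/23 + 10*sqrt(5)/23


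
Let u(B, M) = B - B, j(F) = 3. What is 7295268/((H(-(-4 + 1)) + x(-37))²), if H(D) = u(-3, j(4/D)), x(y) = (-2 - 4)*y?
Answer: 607939/4107 ≈ 148.03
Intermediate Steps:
u(B, M) = 0
x(y) = -6*y
H(D) = 0
7295268/((H(-(-4 + 1)) + x(-37))²) = 7295268/((0 - 6*(-37))²) = 7295268/((0 + 222)²) = 7295268/(222²) = 7295268/49284 = 7295268*(1/49284) = 607939/4107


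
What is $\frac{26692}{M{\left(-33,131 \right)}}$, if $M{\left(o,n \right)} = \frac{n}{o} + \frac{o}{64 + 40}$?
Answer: $- \frac{91606944}{14713} \approx -6226.3$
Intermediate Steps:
$M{\left(o,n \right)} = \frac{o}{104} + \frac{n}{o}$ ($M{\left(o,n \right)} = \frac{n}{o} + \frac{o}{104} = \frac{o}{104} + \frac{n}{o}$)
$\frac{26692}{M{\left(-33,131 \right)}} = \frac{26692}{\frac{1}{104} \left(-33\right) + \frac{131}{-33}} = \frac{26692}{- \frac{33}{104} + 131 \left(- \frac{1}{33}\right)} = \frac{26692}{- \frac{33}{104} - \frac{131}{33}} = \frac{26692}{- \frac{14713}{3432}} = 26692 \left(- \frac{3432}{14713}\right) = - \frac{91606944}{14713}$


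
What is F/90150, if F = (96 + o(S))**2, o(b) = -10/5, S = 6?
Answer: 4418/45075 ≈ 0.098014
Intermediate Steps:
o(b) = -2 (o(b) = -10*1/5 = -2)
F = 8836 (F = (96 - 2)**2 = 94**2 = 8836)
F/90150 = 8836/90150 = 8836*(1/90150) = 4418/45075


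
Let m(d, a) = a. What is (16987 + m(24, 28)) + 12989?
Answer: 30004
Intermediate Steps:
(16987 + m(24, 28)) + 12989 = (16987 + 28) + 12989 = 17015 + 12989 = 30004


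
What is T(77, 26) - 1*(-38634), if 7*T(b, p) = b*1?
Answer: 38645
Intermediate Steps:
T(b, p) = b/7 (T(b, p) = (b*1)/7 = b/7)
T(77, 26) - 1*(-38634) = (⅐)*77 - 1*(-38634) = 11 + 38634 = 38645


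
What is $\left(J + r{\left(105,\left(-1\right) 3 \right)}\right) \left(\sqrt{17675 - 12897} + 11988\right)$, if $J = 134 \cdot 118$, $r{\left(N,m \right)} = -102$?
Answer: $188331480 + 15710 \sqrt{4778} \approx 1.8942 \cdot 10^{8}$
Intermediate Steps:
$J = 15812$
$\left(J + r{\left(105,\left(-1\right) 3 \right)}\right) \left(\sqrt{17675 - 12897} + 11988\right) = \left(15812 - 102\right) \left(\sqrt{17675 - 12897} + 11988\right) = 15710 \left(\sqrt{4778} + 11988\right) = 15710 \left(11988 + \sqrt{4778}\right) = 188331480 + 15710 \sqrt{4778}$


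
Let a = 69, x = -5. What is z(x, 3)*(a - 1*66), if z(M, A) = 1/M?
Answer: -⅗ ≈ -0.60000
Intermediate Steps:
z(x, 3)*(a - 1*66) = (69 - 1*66)/(-5) = -(69 - 66)/5 = -⅕*3 = -⅗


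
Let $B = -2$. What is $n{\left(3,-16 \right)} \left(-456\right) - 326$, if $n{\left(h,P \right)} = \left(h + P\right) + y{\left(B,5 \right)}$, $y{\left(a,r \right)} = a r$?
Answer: $10162$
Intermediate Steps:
$n{\left(h,P \right)} = -10 + P + h$ ($n{\left(h,P \right)} = \left(h + P\right) - 10 = \left(P + h\right) - 10 = -10 + P + h$)
$n{\left(3,-16 \right)} \left(-456\right) - 326 = \left(-10 - 16 + 3\right) \left(-456\right) - 326 = \left(-23\right) \left(-456\right) - 326 = 10488 - 326 = 10162$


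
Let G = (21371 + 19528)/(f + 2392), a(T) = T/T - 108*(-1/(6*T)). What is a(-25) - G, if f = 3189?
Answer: -983408/139525 ≈ -7.0483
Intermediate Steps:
a(T) = 1 + 18/T (a(T) = 1 - 108*(-1/(6*T)) = 1 - (-18)/T = 1 + 18/T)
G = 40899/5581 (G = (21371 + 19528)/(3189 + 2392) = 40899/5581 ≈ 7.3283)
a(-25) - G = (18 - 25)/(-25) - 1*40899/5581 = -1/25*(-7) - 40899/5581 = 7/25 - 40899/5581 = -983408/139525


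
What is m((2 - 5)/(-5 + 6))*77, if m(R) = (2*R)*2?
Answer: -924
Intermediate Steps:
m(R) = 4*R
m((2 - 5)/(-5 + 6))*77 = (4*((2 - 5)/(-5 + 6)))*77 = (4*(-3/1))*77 = (4*(-3*1))*77 = (4*(-3))*77 = -12*77 = -924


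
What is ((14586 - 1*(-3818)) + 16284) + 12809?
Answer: 47497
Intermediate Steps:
((14586 - 1*(-3818)) + 16284) + 12809 = ((14586 + 3818) + 16284) + 12809 = (18404 + 16284) + 12809 = 34688 + 12809 = 47497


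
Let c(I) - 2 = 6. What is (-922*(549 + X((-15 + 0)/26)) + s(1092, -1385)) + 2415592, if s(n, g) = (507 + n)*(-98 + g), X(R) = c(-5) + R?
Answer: -6093712/13 ≈ -4.6875e+5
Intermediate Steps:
c(I) = 8 (c(I) = 2 + 6 = 8)
X(R) = 8 + R
s(n, g) = (-98 + g)*(507 + n)
(-922*(549 + X((-15 + 0)/26)) + s(1092, -1385)) + 2415592 = (-922*(549 + (8 + (-15 + 0)/26)) + (-49686 - 98*1092 + 507*(-1385) - 1385*1092)) + 2415592 = (-922*(549 + (8 - 15*1/26)) + (-49686 - 107016 - 702195 - 1512420)) + 2415592 = (-922*(549 + (8 - 15/26)) - 2371317) + 2415592 = (-922*(549 + 193/26) - 2371317) + 2415592 = (-922*14467/26 - 2371317) + 2415592 = (-6669287/13 - 2371317) + 2415592 = -37496408/13 + 2415592 = -6093712/13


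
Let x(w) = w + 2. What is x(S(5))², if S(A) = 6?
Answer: 64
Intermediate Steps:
x(w) = 2 + w
x(S(5))² = (2 + 6)² = 8² = 64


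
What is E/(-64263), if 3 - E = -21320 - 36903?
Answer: -58226/64263 ≈ -0.90606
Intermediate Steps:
E = 58226 (E = 3 - (-21320 - 36903) = 3 - 1*(-58223) = 3 + 58223 = 58226)
E/(-64263) = 58226/(-64263) = 58226*(-1/64263) = -58226/64263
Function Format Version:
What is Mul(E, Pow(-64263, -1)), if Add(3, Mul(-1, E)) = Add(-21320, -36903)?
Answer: Rational(-58226, 64263) ≈ -0.90606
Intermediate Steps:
E = 58226 (E = Add(3, Mul(-1, Add(-21320, -36903))) = Add(3, Mul(-1, -58223)) = Add(3, 58223) = 58226)
Mul(E, Pow(-64263, -1)) = Mul(58226, Pow(-64263, -1)) = Mul(58226, Rational(-1, 64263)) = Rational(-58226, 64263)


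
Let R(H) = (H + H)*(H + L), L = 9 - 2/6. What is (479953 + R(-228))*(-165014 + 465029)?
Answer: 173999399535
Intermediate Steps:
L = 26/3 (L = 9 + (1/6)*(-2) = 9 - 1/3 = 26/3 ≈ 8.6667)
R(H) = 2*H*(26/3 + H) (R(H) = (H + H)*(H + 26/3) = (2*H)*(26/3 + H) = 2*H*(26/3 + H))
(479953 + R(-228))*(-165014 + 465029) = (479953 + (2/3)*(-228)*(26 + 3*(-228)))*(-165014 + 465029) = (479953 + (2/3)*(-228)*(26 - 684))*300015 = (479953 + (2/3)*(-228)*(-658))*300015 = (479953 + 100016)*300015 = 579969*300015 = 173999399535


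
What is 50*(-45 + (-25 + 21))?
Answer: -2450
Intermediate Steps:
50*(-45 + (-25 + 21)) = 50*(-45 - 4) = 50*(-49) = -2450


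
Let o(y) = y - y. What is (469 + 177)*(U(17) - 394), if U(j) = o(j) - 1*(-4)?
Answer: -251940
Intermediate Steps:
o(y) = 0
U(j) = 4 (U(j) = 0 - 1*(-4) = 0 + 4 = 4)
(469 + 177)*(U(17) - 394) = (469 + 177)*(4 - 394) = 646*(-390) = -251940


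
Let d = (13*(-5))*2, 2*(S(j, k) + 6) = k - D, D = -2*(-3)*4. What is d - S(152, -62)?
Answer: -81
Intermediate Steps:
D = 24 (D = 6*4 = 24)
S(j, k) = -18 + k/2 (S(j, k) = -6 + (k - 1*24)/2 = -6 + (k - 24)/2 = -6 + (-24 + k)/2 = -6 + (-12 + k/2) = -18 + k/2)
d = -130 (d = -65*2 = -130)
d - S(152, -62) = -130 - (-18 + (1/2)*(-62)) = -130 - (-18 - 31) = -130 - 1*(-49) = -130 + 49 = -81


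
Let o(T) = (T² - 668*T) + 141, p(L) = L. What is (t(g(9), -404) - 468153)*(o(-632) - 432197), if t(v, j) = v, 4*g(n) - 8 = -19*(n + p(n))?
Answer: -182398719156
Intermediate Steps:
g(n) = 2 - 19*n/2 (g(n) = 2 + (-19*(n + n))/4 = 2 + (-38*n)/4 = 2 - 19*n/2)
o(T) = 141 + T² - 668*T
(t(g(9), -404) - 468153)*(o(-632) - 432197) = ((2 - 19/2*9) - 468153)*((141 + (-632)² - 668*(-632)) - 432197) = ((2 - 171/2) - 468153)*((141 + 399424 + 422176) - 432197) = (-167/2 - 468153)*(821741 - 432197) = -936473/2*389544 = -182398719156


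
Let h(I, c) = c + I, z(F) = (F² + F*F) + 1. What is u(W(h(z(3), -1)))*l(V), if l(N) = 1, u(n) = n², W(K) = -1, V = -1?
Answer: 1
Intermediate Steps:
z(F) = 1 + 2*F² (z(F) = (F² + F²) + 1 = 2*F² + 1 = 1 + 2*F²)
h(I, c) = I + c
u(W(h(z(3), -1)))*l(V) = (-1)²*1 = 1*1 = 1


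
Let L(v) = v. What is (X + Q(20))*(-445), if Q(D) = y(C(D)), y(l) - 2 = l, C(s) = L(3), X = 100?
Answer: -46725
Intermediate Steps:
C(s) = 3
y(l) = 2 + l
Q(D) = 5 (Q(D) = 2 + 3 = 5)
(X + Q(20))*(-445) = (100 + 5)*(-445) = 105*(-445) = -46725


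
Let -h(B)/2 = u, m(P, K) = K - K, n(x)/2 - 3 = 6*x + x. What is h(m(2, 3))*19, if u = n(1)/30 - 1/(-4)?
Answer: -209/6 ≈ -34.833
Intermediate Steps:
n(x) = 6 + 14*x (n(x) = 6 + 2*(6*x + x) = 6 + 2*(7*x) = 6 + 14*x)
m(P, K) = 0
u = 11/12 (u = (6 + 14*1)/30 - 1/(-4) = (6 + 14)*(1/30) - 1*(-1/4) = 20*(1/30) + 1/4 = 2/3 + 1/4 = 11/12 ≈ 0.91667)
h(B) = -11/6 (h(B) = -2*11/12 = -11/6)
h(m(2, 3))*19 = -11/6*19 = -209/6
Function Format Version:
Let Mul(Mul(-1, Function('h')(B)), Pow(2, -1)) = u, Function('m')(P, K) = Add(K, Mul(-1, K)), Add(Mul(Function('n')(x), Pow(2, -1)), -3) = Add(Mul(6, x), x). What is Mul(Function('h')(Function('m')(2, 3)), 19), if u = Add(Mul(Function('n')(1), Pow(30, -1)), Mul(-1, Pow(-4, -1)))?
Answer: Rational(-209, 6) ≈ -34.833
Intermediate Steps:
Function('n')(x) = Add(6, Mul(14, x)) (Function('n')(x) = Add(6, Mul(2, Add(Mul(6, x), x))) = Add(6, Mul(2, Mul(7, x))) = Add(6, Mul(14, x)))
Function('m')(P, K) = 0
u = Rational(11, 12) (u = Add(Mul(Add(6, Mul(14, 1)), Pow(30, -1)), Mul(-1, Pow(-4, -1))) = Add(Mul(Add(6, 14), Rational(1, 30)), Mul(-1, Rational(-1, 4))) = Add(Mul(20, Rational(1, 30)), Rational(1, 4)) = Add(Rational(2, 3), Rational(1, 4)) = Rational(11, 12) ≈ 0.91667)
Function('h')(B) = Rational(-11, 6) (Function('h')(B) = Mul(-2, Rational(11, 12)) = Rational(-11, 6))
Mul(Function('h')(Function('m')(2, 3)), 19) = Mul(Rational(-11, 6), 19) = Rational(-209, 6)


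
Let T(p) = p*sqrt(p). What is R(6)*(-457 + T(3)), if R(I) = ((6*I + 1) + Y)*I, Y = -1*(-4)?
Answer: -112422 + 738*sqrt(3) ≈ -1.1114e+5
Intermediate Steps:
T(p) = p**(3/2)
Y = 4
R(I) = I*(5 + 6*I) (R(I) = ((6*I + 1) + 4)*I = ((1 + 6*I) + 4)*I = (5 + 6*I)*I = I*(5 + 6*I))
R(6)*(-457 + T(3)) = (6*(5 + 6*6))*(-457 + 3**(3/2)) = (6*(5 + 36))*(-457 + 3*sqrt(3)) = (6*41)*(-457 + 3*sqrt(3)) = 246*(-457 + 3*sqrt(3)) = -112422 + 738*sqrt(3)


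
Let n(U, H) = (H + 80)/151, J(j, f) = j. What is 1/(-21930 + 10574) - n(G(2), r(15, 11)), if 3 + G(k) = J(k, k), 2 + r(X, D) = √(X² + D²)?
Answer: -885919/1714756 - √346/151 ≈ -0.63983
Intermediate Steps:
r(X, D) = -2 + √(D² + X²) (r(X, D) = -2 + √(X² + D²) = -2 + √(D² + X²))
G(k) = -3 + k
n(U, H) = 80/151 + H/151 (n(U, H) = (80 + H)*(1/151) = 80/151 + H/151)
1/(-21930 + 10574) - n(G(2), r(15, 11)) = 1/(-21930 + 10574) - (80/151 + (-2 + √(11² + 15²))/151) = 1/(-11356) - (80/151 + (-2 + √(121 + 225))/151) = -1/11356 - (80/151 + (-2 + √346)/151) = -1/11356 - (80/151 + (-2/151 + √346/151)) = -1/11356 - (78/151 + √346/151) = -1/11356 + (-78/151 - √346/151) = -885919/1714756 - √346/151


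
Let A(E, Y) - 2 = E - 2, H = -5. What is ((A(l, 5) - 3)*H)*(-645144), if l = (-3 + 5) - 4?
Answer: -16128600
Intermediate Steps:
l = -2 (l = 2 - 4 = -2)
A(E, Y) = E (A(E, Y) = 2 + (E - 2) = 2 + (-2 + E) = E)
((A(l, 5) - 3)*H)*(-645144) = ((-2 - 3)*(-5))*(-645144) = -5*(-5)*(-645144) = 25*(-645144) = -16128600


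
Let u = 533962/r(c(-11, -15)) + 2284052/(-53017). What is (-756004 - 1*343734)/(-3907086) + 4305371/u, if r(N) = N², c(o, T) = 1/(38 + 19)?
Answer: 51020742162741704387/179679353358684912042 ≈ 0.28395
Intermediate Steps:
c(o, T) = 1/57
u = 91976144553094/53017 (u = 533962/((1/57)²) + 2284052/(-53017) = 533962/(1/3249) + 2284052*(-1/53017) = 533962*3249 - 2284052/53017 = 1734842538 - 2284052/53017 = 91976144553094/53017 ≈ 1.7348e+9)
(-756004 - 1*343734)/(-3907086) + 4305371/u = (-756004 - 1*343734)/(-3907086) + 4305371/(91976144553094/53017) = (-756004 - 343734)*(-1/3907086) + 4305371*(53017/91976144553094) = -1099738*(-1/3907086) + 228257854307/91976144553094 = 549869/1953543 + 228257854307/91976144553094 = 51020742162741704387/179679353358684912042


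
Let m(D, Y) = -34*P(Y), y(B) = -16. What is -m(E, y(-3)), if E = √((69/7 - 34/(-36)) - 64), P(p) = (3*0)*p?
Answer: 0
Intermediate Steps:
P(p) = 0 (P(p) = 0*p = 0)
E = I*√93842/42 (E = √((69*(⅐) - 34*(-1/36)) - 64) = √((69/7 + 17/18) - 64) = √(1361/126 - 64) = √(-6703/126) = I*√93842/42 ≈ 7.2937*I)
m(D, Y) = 0 (m(D, Y) = -34*0 = 0)
-m(E, y(-3)) = -1*0 = 0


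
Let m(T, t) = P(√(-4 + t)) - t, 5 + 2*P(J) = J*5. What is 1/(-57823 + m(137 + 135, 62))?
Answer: -9262/536153967 - 2*√58/2680769835 ≈ -1.7281e-5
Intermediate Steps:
P(J) = -5/2 + 5*J/2 (P(J) = -5/2 + (J*5)/2 = -5/2 + (5*J)/2 = -5/2 + 5*J/2)
m(T, t) = -5/2 - t + 5*√(-4 + t)/2 (m(T, t) = (-5/2 + 5*√(-4 + t)/2) - t = -5/2 - t + 5*√(-4 + t)/2)
1/(-57823 + m(137 + 135, 62)) = 1/(-57823 + (-5/2 - 1*62 + 5*√(-4 + 62)/2)) = 1/(-57823 + (-5/2 - 62 + 5*√58/2)) = 1/(-57823 + (-129/2 + 5*√58/2)) = 1/(-115775/2 + 5*√58/2)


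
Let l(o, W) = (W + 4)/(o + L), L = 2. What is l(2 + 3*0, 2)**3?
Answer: 27/8 ≈ 3.3750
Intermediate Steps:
l(o, W) = (4 + W)/(2 + o) (l(o, W) = (W + 4)/(o + 2) = (4 + W)/(2 + o))
l(2 + 3*0, 2)**3 = ((4 + 2)/(2 + (2 + 3*0)))**3 = (6/(2 + (2 + 0)))**3 = (6/(2 + 2))**3 = (6/4)**3 = ((1/4)*6)**3 = (3/2)**3 = 27/8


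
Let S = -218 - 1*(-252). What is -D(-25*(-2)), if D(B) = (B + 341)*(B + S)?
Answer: -32844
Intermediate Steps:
S = 34 (S = -218 + 252 = 34)
D(B) = (34 + B)*(341 + B) (D(B) = (B + 341)*(B + 34) = (341 + B)*(34 + B) = (34 + B)*(341 + B))
-D(-25*(-2)) = -(11594 + (-25*(-2))² + 375*(-25*(-2))) = -(11594 + 50² + 375*50) = -(11594 + 2500 + 18750) = -1*32844 = -32844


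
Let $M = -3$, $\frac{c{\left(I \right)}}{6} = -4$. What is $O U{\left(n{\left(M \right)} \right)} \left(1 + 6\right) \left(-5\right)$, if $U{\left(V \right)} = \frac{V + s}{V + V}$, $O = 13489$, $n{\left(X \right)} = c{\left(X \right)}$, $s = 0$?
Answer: $- \frac{472115}{2} \approx -2.3606 \cdot 10^{5}$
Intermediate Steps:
$c{\left(I \right)} = -24$ ($c{\left(I \right)} = 6 \left(-4\right) = -24$)
$n{\left(X \right)} = -24$
$U{\left(V \right)} = \frac{1}{2}$ ($U{\left(V \right)} = \frac{V + 0}{V + V} = \frac{V}{2 V} = V \frac{1}{2 V} = \frac{1}{2}$)
$O U{\left(n{\left(M \right)} \right)} \left(1 + 6\right) \left(-5\right) = 13489 \frac{\left(1 + 6\right) \left(-5\right)}{2} = 13489 \frac{7 \left(-5\right)}{2} = 13489 \cdot \frac{1}{2} \left(-35\right) = 13489 \left(- \frac{35}{2}\right) = - \frac{472115}{2}$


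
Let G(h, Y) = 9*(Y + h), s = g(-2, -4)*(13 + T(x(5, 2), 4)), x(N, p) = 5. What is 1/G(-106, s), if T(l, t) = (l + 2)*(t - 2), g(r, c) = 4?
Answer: 1/18 ≈ 0.055556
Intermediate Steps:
T(l, t) = (-2 + t)*(2 + l) (T(l, t) = (2 + l)*(-2 + t) = (-2 + t)*(2 + l))
s = 108 (s = 4*(13 + (-4 - 2*5 + 2*4 + 5*4)) = 4*(13 + (-4 - 10 + 8 + 20)) = 4*(13 + 14) = 4*27 = 108)
G(h, Y) = 9*Y + 9*h
1/G(-106, s) = 1/(9*108 + 9*(-106)) = 1/(972 - 954) = 1/18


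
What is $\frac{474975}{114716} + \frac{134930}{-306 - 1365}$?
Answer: $- \frac{14684946655}{191690436} \approx -76.608$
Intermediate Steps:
$\frac{474975}{114716} + \frac{134930}{-306 - 1365} = 474975 \cdot \frac{1}{114716} + \frac{134930}{-306 - 1365} = \frac{474975}{114716} + \frac{134930}{-1671} = \frac{474975}{114716} + 134930 \left(- \frac{1}{1671}\right) = \frac{474975}{114716} - \frac{134930}{1671} = - \frac{14684946655}{191690436}$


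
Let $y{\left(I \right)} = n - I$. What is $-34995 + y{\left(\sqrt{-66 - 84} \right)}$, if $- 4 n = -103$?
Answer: $- \frac{139877}{4} - 5 i \sqrt{6} \approx -34969.0 - 12.247 i$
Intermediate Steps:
$n = \frac{103}{4}$ ($n = \left(- \frac{1}{4}\right) \left(-103\right) = \frac{103}{4} \approx 25.75$)
$y{\left(I \right)} = \frac{103}{4} - I$
$-34995 + y{\left(\sqrt{-66 - 84} \right)} = -34995 + \left(\frac{103}{4} - \sqrt{-66 - 84}\right) = -34995 + \left(\frac{103}{4} - \sqrt{-150}\right) = -34995 + \left(\frac{103}{4} - 5 i \sqrt{6}\right) = - \frac{139877}{4} - 5 i \sqrt{6}$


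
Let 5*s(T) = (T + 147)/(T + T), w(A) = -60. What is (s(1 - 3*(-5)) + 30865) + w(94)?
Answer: 4928963/160 ≈ 30806.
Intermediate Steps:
s(T) = (147 + T)/(10*T) (s(T) = ((T + 147)/(T + T))/5 = ((147 + T)/((2*T)))/5 = ((147 + T)*(1/(2*T)))/5 = ((147 + T)/(2*T))/5 = (147 + T)/(10*T))
(s(1 - 3*(-5)) + 30865) + w(94) = ((147 + (1 - 3*(-5)))/(10*(1 - 3*(-5))) + 30865) - 60 = ((147 + (1 + 15))/(10*(1 + 15)) + 30865) - 60 = ((⅒)*(147 + 16)/16 + 30865) - 60 = ((⅒)*(1/16)*163 + 30865) - 60 = (163/160 + 30865) - 60 = 4938563/160 - 60 = 4928963/160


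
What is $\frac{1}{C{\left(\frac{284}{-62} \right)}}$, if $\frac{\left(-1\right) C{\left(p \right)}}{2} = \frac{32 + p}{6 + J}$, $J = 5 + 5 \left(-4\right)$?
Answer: $\frac{279}{1700} \approx 0.16412$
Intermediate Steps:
$J = -15$ ($J = 5 - 20 = -15$)
$C{\left(p \right)} = \frac{64}{9} + \frac{2 p}{9}$ ($C{\left(p \right)} = - 2 \frac{32 + p}{6 - 15} = - 2 \frac{32 + p}{-9} = - 2 \left(32 + p\right) \left(- \frac{1}{9}\right) = - 2 \left(- \frac{32}{9} - \frac{p}{9}\right) = \frac{64}{9} + \frac{2 p}{9}$)
$\frac{1}{C{\left(\frac{284}{-62} \right)}} = \frac{1}{\frac{64}{9} + \frac{2 \frac{284}{-62}}{9}} = \frac{1}{\frac{64}{9} + \frac{2 \cdot 284 \left(- \frac{1}{62}\right)}{9}} = \frac{1}{\frac{64}{9} + \frac{2}{9} \left(- \frac{142}{31}\right)} = \frac{1}{\frac{64}{9} - \frac{284}{279}} = \frac{1}{\frac{1700}{279}} = \frac{279}{1700}$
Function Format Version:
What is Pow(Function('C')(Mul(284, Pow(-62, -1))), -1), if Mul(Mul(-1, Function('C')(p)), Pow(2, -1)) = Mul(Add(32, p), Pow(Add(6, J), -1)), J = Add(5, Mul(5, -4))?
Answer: Rational(279, 1700) ≈ 0.16412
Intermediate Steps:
J = -15 (J = Add(5, -20) = -15)
Function('C')(p) = Add(Rational(64, 9), Mul(Rational(2, 9), p)) (Function('C')(p) = Mul(-2, Mul(Add(32, p), Pow(Add(6, -15), -1))) = Mul(-2, Mul(Add(32, p), Pow(-9, -1))) = Mul(-2, Mul(Add(32, p), Rational(-1, 9))) = Mul(-2, Add(Rational(-32, 9), Mul(Rational(-1, 9), p))) = Add(Rational(64, 9), Mul(Rational(2, 9), p)))
Pow(Function('C')(Mul(284, Pow(-62, -1))), -1) = Pow(Add(Rational(64, 9), Mul(Rational(2, 9), Mul(284, Pow(-62, -1)))), -1) = Pow(Add(Rational(64, 9), Mul(Rational(2, 9), Mul(284, Rational(-1, 62)))), -1) = Pow(Add(Rational(64, 9), Mul(Rational(2, 9), Rational(-142, 31))), -1) = Pow(Add(Rational(64, 9), Rational(-284, 279)), -1) = Pow(Rational(1700, 279), -1) = Rational(279, 1700)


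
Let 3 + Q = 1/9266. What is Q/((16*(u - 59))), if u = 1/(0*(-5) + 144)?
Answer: 250173/78714670 ≈ 0.0031782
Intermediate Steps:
u = 1/144 (u = 1/(0 + 144) = 1/144 ≈ 0.0069444)
Q = -27797/9266 (Q = -3 + 1/9266 = -27797/9266 ≈ -2.9999)
Q/((16*(u - 59))) = -27797*1/(16*(1/144 - 59))/9266 = -27797/(9266*(16*(-8495/144))) = -27797/(9266*(-8495/9)) = -27797/9266*(-9/8495) = 250173/78714670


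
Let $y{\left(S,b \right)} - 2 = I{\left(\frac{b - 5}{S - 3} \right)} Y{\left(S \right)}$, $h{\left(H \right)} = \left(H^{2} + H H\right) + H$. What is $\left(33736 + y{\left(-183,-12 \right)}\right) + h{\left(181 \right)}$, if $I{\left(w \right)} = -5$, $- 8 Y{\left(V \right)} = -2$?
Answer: $\frac{397759}{4} \approx 99440.0$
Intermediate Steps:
$Y{\left(V \right)} = \frac{1}{4}$ ($Y{\left(V \right)} = \left(- \frac{1}{8}\right) \left(-2\right) = \frac{1}{4}$)
$h{\left(H \right)} = H + 2 H^{2}$ ($h{\left(H \right)} = \left(H^{2} + H^{2}\right) + H = 2 H^{2} + H = H + 2 H^{2}$)
$y{\left(S,b \right)} = \frac{3}{4}$ ($y{\left(S,b \right)} = 2 - \frac{5}{4} = \frac{3}{4}$)
$\left(33736 + y{\left(-183,-12 \right)}\right) + h{\left(181 \right)} = \left(33736 + \frac{3}{4}\right) + 181 \left(1 + 2 \cdot 181\right) = \frac{134947}{4} + 181 \left(1 + 362\right) = \frac{134947}{4} + 181 \cdot 363 = \frac{134947}{4} + 65703 = \frac{397759}{4}$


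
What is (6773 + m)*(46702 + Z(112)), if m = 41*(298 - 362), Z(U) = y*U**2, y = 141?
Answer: 7532119494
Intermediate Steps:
Z(U) = 141*U**2
m = -2624 (m = 41*(-64) = -2624)
(6773 + m)*(46702 + Z(112)) = (6773 - 2624)*(46702 + 141*112**2) = 4149*(46702 + 141*12544) = 4149*(46702 + 1768704) = 4149*1815406 = 7532119494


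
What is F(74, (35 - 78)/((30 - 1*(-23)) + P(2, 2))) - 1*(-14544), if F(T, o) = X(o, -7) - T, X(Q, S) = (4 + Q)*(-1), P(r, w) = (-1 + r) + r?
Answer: 810139/56 ≈ 14467.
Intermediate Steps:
P(r, w) = -1 + 2*r
X(Q, S) = -4 - Q
F(T, o) = -4 - T - o (F(T, o) = (-4 - o) - T = -4 - T - o)
F(74, (35 - 78)/((30 - 1*(-23)) + P(2, 2))) - 1*(-14544) = (-4 - 1*74 - (35 - 78)/((30 - 1*(-23)) + (-1 + 2*2))) - 1*(-14544) = (-4 - 74 - (-43)/((30 + 23) + (-1 + 4))) + 14544 = (-4 - 74 - (-43)/(53 + 3)) + 14544 = (-4 - 74 - (-43)/56) + 14544 = (-4 - 74 - 1*(-43/56)) + 14544 = (-4 - 74 + 43/56) + 14544 = -4325/56 + 14544 = 810139/56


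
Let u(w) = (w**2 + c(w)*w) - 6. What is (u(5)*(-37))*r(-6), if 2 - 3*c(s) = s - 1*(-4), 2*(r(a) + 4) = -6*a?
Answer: -11396/3 ≈ -3798.7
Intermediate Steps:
r(a) = -4 - 3*a (r(a) = -4 + (-6*a)/2 = -4 - 3*a)
c(s) = -2/3 - s/3 (c(s) = 2/3 - (s - 1*(-4))/3 = 2/3 - (s + 4)/3 = 2/3 - (4 + s)/3 = 2/3 + (-4/3 - s/3) = -2/3 - s/3)
u(w) = -6 + w**2 + w*(-2/3 - w/3) (u(w) = (w**2 + (-2/3 - w/3)*w) - 6 = (w**2 + w*(-2/3 - w/3)) - 6 = -6 + w**2 + w*(-2/3 - w/3))
(u(5)*(-37))*r(-6) = ((-6 - 2/3*5 + (2/3)*5**2)*(-37))*(-4 - 3*(-6)) = ((-6 - 10/3 + (2/3)*25)*(-37))*(-4 + 18) = ((-6 - 10/3 + 50/3)*(-37))*14 = ((22/3)*(-37))*14 = -814/3*14 = -11396/3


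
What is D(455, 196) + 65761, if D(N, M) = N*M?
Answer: 154941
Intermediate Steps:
D(N, M) = M*N
D(455, 196) + 65761 = 196*455 + 65761 = 89180 + 65761 = 154941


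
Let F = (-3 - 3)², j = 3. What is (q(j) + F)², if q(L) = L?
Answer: 1521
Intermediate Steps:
F = 36 (F = (-6)² = 36)
(q(j) + F)² = (3 + 36)² = 39² = 1521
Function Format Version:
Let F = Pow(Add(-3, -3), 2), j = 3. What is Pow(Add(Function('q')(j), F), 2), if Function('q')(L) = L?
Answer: 1521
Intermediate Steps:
F = 36 (F = Pow(-6, 2) = 36)
Pow(Add(Function('q')(j), F), 2) = Pow(Add(3, 36), 2) = Pow(39, 2) = 1521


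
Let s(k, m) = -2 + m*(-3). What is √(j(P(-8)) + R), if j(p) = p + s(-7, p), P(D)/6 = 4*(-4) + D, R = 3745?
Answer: √4031 ≈ 63.490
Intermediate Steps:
s(k, m) = -2 - 3*m
P(D) = -96 + 6*D (P(D) = 6*(4*(-4) + D) = 6*(-16 + D) = -96 + 6*D)
j(p) = -2 - 2*p (j(p) = p + (-2 - 3*p) = -2 - 2*p)
√(j(P(-8)) + R) = √((-2 - 2*(-96 + 6*(-8))) + 3745) = √((-2 - 2*(-96 - 48)) + 3745) = √((-2 - 2*(-144)) + 3745) = √((-2 + 288) + 3745) = √(286 + 3745) = √4031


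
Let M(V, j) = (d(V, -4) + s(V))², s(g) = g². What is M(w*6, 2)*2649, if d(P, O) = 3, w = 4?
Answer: 888053409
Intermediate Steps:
M(V, j) = (3 + V²)²
M(w*6, 2)*2649 = (3 + (4*6)²)²*2649 = (3 + 24²)²*2649 = (3 + 576)²*2649 = 579²*2649 = 335241*2649 = 888053409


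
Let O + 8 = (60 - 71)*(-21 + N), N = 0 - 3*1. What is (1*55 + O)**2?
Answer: 96721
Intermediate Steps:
N = -3 (N = 0 - 3 = -3)
O = 256 (O = -8 + (60 - 71)*(-21 - 3) = -8 - 11*(-24) = -8 + 264 = 256)
(1*55 + O)**2 = (1*55 + 256)**2 = (55 + 256)**2 = 311**2 = 96721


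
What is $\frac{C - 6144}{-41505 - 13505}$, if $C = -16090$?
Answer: $\frac{11117}{27505} \approx 0.40418$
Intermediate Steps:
$\frac{C - 6144}{-41505 - 13505} = \frac{-16090 - 6144}{-41505 - 13505} = - \frac{22234}{-55010} = \left(-22234\right) \left(- \frac{1}{55010}\right) = \frac{11117}{27505}$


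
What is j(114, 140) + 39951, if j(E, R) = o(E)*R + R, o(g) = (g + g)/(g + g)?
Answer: 40231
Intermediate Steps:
o(g) = 1 (o(g) = (2*g)/((2*g)) = (2*g)*(1/(2*g)) = 1)
j(E, R) = 2*R (j(E, R) = 1*R + R = R + R = 2*R)
j(114, 140) + 39951 = 2*140 + 39951 = 280 + 39951 = 40231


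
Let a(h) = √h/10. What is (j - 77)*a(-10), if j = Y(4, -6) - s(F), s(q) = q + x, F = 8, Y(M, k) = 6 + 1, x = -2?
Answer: -38*I*√10/5 ≈ -24.033*I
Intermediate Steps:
Y(M, k) = 7
s(q) = -2 + q (s(q) = q - 2 = -2 + q)
j = 1 (j = 7 - (-2 + 8) = 7 - 1*6 = 7 - 6 = 1)
a(h) = √h/10
(j - 77)*a(-10) = (1 - 77)*(√(-10)/10) = -38*I*√10/5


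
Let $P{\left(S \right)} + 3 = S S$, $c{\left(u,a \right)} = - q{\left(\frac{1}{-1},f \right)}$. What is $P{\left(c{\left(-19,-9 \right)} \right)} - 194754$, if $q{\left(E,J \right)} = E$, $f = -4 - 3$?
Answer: $-194756$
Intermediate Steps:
$f = -7$
$c{\left(u,a \right)} = 1$ ($c{\left(u,a \right)} = - \frac{1}{-1} = \left(-1\right) \left(-1\right) = 1$)
$P{\left(S \right)} = -3 + S^{2}$ ($P{\left(S \right)} = -3 + S S = -3 + S^{2}$)
$P{\left(c{\left(-19,-9 \right)} \right)} - 194754 = \left(-3 + 1^{2}\right) - 194754 = \left(-3 + 1\right) - 194754 = -2 - 194754 = -194756$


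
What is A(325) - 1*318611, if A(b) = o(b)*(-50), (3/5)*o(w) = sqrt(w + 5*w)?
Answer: -318611 - 1250*sqrt(78)/3 ≈ -3.2229e+5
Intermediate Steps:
o(w) = 5*sqrt(6)*sqrt(w)/3 (o(w) = 5*sqrt(w + 5*w)/3 = 5*sqrt(6*w)/3 = 5*(sqrt(6)*sqrt(w))/3 = 5*sqrt(6)*sqrt(w)/3)
A(b) = -250*sqrt(6)*sqrt(b)/3 (A(b) = (5*sqrt(6)*sqrt(b)/3)*(-50) = -250*sqrt(6)*sqrt(b)/3)
A(325) - 1*318611 = -250*sqrt(6)*sqrt(325)/3 - 1*318611 = -250*sqrt(6)*5*sqrt(13)/3 - 318611 = -1250*sqrt(78)/3 - 318611 = -318611 - 1250*sqrt(78)/3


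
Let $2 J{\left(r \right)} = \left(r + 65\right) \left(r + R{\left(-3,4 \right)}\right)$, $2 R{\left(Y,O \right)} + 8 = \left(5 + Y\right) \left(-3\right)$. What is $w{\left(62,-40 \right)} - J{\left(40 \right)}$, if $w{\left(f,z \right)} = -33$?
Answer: $- \frac{3531}{2} \approx -1765.5$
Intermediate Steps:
$R{\left(Y,O \right)} = - \frac{23}{2} - \frac{3 Y}{2}$ ($R{\left(Y,O \right)} = -4 + \frac{\left(5 + Y\right) \left(-3\right)}{2} = -4 + \frac{-15 - 3 Y}{2} = -4 - \left(\frac{15}{2} + \frac{3 Y}{2}\right) = - \frac{23}{2} - \frac{3 Y}{2}$)
$J{\left(r \right)} = \frac{\left(-7 + r\right) \left(65 + r\right)}{2}$ ($J{\left(r \right)} = \frac{\left(r + 65\right) \left(r - 7\right)}{2} = \frac{\left(65 + r\right) \left(r + \left(- \frac{23}{2} + \frac{9}{2}\right)\right)}{2} = \frac{\left(65 + r\right) \left(r - 7\right)}{2} = \frac{\left(65 + r\right) \left(-7 + r\right)}{2} = \frac{\left(-7 + r\right) \left(65 + r\right)}{2}$)
$w{\left(62,-40 \right)} - J{\left(40 \right)} = -33 - \left(- \frac{455}{2} + \frac{40^{2}}{2} + 29 \cdot 40\right) = -33 - \left(- \frac{455}{2} + \frac{1}{2} \cdot 1600 + 1160\right) = -33 - \left(- \frac{455}{2} + 800 + 1160\right) = -33 - \frac{3465}{2} = - \frac{3531}{2}$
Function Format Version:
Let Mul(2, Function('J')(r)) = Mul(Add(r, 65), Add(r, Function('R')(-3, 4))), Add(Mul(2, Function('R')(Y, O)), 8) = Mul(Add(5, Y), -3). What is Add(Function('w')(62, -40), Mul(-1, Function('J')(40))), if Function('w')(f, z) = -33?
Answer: Rational(-3531, 2) ≈ -1765.5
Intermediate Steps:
Function('R')(Y, O) = Add(Rational(-23, 2), Mul(Rational(-3, 2), Y)) (Function('R')(Y, O) = Add(-4, Mul(Rational(1, 2), Mul(Add(5, Y), -3))) = Add(-4, Mul(Rational(1, 2), Add(-15, Mul(-3, Y)))) = Add(-4, Add(Rational(-15, 2), Mul(Rational(-3, 2), Y))) = Add(Rational(-23, 2), Mul(Rational(-3, 2), Y)))
Function('J')(r) = Mul(Rational(1, 2), Add(-7, r), Add(65, r)) (Function('J')(r) = Mul(Rational(1, 2), Mul(Add(r, 65), Add(r, Add(Rational(-23, 2), Mul(Rational(-3, 2), -3))))) = Mul(Rational(1, 2), Mul(Add(65, r), Add(r, Add(Rational(-23, 2), Rational(9, 2))))) = Mul(Rational(1, 2), Mul(Add(65, r), Add(r, -7))) = Mul(Rational(1, 2), Mul(Add(65, r), Add(-7, r))) = Mul(Rational(1, 2), Mul(Add(-7, r), Add(65, r))) = Mul(Rational(1, 2), Add(-7, r), Add(65, r)))
Add(Function('w')(62, -40), Mul(-1, Function('J')(40))) = Add(-33, Mul(-1, Add(Rational(-455, 2), Mul(Rational(1, 2), Pow(40, 2)), Mul(29, 40)))) = Add(-33, Mul(-1, Add(Rational(-455, 2), Mul(Rational(1, 2), 1600), 1160))) = Add(-33, Mul(-1, Add(Rational(-455, 2), 800, 1160))) = Add(-33, Mul(-1, Rational(3465, 2))) = Add(-33, Rational(-3465, 2)) = Rational(-3531, 2)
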